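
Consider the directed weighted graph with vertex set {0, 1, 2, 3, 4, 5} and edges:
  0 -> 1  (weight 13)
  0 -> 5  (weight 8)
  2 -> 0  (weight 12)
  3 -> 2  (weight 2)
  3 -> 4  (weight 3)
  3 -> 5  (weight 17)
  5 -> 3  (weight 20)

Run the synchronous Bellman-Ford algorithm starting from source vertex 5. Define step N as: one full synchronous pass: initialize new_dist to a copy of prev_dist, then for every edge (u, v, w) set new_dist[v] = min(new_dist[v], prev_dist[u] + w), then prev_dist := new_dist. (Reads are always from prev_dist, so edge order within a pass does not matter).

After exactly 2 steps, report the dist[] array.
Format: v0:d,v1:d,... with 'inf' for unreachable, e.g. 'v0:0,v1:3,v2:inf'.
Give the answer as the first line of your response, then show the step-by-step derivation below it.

v0:inf,v1:inf,v2:22,v3:20,v4:23,v5:0

step 1: dist = v0:inf,v1:inf,v2:inf,v3:20,v4:inf,v5:0
step 2: dist = v0:inf,v1:inf,v2:22,v3:20,v4:23,v5:0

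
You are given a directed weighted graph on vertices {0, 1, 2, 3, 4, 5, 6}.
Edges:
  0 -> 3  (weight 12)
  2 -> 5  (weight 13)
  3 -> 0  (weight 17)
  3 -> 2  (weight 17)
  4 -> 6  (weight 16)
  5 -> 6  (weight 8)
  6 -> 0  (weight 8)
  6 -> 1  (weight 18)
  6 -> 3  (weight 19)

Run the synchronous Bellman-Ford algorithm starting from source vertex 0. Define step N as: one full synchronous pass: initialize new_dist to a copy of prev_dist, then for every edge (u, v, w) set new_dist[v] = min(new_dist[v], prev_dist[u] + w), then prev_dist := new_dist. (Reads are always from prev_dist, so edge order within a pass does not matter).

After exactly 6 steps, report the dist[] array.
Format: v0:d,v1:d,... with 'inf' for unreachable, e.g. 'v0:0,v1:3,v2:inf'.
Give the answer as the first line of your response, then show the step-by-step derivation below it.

v0:0,v1:68,v2:29,v3:12,v4:inf,v5:42,v6:50

step 1: dist = v0:0,v1:inf,v2:inf,v3:12,v4:inf,v5:inf,v6:inf
step 2: dist = v0:0,v1:inf,v2:29,v3:12,v4:inf,v5:inf,v6:inf
step 3: dist = v0:0,v1:inf,v2:29,v3:12,v4:inf,v5:42,v6:inf
step 4: dist = v0:0,v1:inf,v2:29,v3:12,v4:inf,v5:42,v6:50
step 5: dist = v0:0,v1:68,v2:29,v3:12,v4:inf,v5:42,v6:50
step 6: dist = v0:0,v1:68,v2:29,v3:12,v4:inf,v5:42,v6:50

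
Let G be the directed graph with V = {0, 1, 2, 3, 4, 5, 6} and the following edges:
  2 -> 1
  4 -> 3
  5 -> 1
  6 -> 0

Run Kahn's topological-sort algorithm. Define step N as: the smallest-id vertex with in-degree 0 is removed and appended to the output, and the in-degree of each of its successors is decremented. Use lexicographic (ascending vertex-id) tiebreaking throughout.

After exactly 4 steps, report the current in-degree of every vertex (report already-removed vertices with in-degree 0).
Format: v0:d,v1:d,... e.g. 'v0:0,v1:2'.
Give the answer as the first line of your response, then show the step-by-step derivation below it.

v0:1,v1:0,v2:0,v3:0,v4:0,v5:0,v6:0

step 1: output 2; order=[2]; indeg=(1,1,0,1,0,0,0)
step 2: output 4; order=[2,4]; indeg=(1,1,0,0,0,0,0)
step 3: output 3; order=[2,4,3]; indeg=(1,1,0,0,0,0,0)
step 4: output 5; order=[2,4,3,5]; indeg=(1,0,0,0,0,0,0)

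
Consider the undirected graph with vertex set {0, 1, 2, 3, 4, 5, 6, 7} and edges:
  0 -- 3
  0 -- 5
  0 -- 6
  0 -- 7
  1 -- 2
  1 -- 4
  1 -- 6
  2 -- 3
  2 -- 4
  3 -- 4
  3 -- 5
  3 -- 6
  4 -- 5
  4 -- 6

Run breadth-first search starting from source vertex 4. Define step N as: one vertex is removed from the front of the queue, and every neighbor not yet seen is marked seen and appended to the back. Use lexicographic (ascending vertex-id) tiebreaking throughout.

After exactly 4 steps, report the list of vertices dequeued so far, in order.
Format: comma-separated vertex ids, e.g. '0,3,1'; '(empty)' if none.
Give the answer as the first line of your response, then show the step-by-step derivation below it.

4,1,2,3

step 1: dequeue 4; queue=[1,2,3,5,6]; order=4
step 2: dequeue 1; queue=[2,3,5,6]; order=4,1
step 3: dequeue 2; queue=[3,5,6]; order=4,1,2
step 4: dequeue 3; queue=[5,6,0]; order=4,1,2,3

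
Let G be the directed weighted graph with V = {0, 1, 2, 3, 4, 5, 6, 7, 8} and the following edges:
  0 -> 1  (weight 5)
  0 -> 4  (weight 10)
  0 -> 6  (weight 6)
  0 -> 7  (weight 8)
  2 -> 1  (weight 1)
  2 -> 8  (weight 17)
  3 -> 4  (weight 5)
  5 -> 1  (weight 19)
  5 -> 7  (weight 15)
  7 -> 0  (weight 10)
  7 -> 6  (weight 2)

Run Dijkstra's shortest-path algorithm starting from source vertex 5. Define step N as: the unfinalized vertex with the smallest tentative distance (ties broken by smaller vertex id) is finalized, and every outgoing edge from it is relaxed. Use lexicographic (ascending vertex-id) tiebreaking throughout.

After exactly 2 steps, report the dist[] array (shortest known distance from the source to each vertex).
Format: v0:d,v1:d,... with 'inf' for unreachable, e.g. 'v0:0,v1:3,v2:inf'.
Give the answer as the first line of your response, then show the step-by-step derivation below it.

v0:25,v1:19,v2:inf,v3:inf,v4:inf,v5:0,v6:17,v7:15,v8:inf

step 1: dist = v0:inf,v1:19,v2:inf,v3:inf,v4:inf,v5:0,v6:inf,v7:15,v8:inf
step 2: dist = v0:25,v1:19,v2:inf,v3:inf,v4:inf,v5:0,v6:17,v7:15,v8:inf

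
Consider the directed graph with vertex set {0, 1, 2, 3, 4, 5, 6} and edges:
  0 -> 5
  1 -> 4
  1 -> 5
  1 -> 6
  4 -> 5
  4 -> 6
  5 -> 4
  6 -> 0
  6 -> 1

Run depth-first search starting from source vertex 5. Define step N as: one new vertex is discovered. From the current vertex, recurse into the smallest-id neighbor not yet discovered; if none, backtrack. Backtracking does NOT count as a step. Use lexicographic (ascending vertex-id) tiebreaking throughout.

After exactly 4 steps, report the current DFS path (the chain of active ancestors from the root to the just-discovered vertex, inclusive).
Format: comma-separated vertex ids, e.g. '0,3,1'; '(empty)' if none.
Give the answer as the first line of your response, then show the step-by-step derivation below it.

5,4,6,0

step 1: discover 5; path=5; order=5
step 2: discover 4; path=5>4; order=5,4
step 3: discover 6; path=5>4>6; order=5,4,6
step 4: discover 0; path=5>4>6>0; order=5,4,6,0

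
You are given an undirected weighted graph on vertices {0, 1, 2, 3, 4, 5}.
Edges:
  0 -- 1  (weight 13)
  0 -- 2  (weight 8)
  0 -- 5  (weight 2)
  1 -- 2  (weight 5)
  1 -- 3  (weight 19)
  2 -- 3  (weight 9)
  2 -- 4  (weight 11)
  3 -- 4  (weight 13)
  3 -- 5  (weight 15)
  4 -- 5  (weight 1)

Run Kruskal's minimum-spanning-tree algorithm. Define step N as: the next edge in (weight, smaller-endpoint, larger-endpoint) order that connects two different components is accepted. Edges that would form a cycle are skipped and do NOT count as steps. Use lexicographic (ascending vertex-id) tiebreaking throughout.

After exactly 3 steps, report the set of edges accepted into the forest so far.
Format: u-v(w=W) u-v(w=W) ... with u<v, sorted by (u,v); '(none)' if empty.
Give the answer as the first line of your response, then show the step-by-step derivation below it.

0-5(w=2) 1-2(w=5) 4-5(w=1)

step 1: add edge 4-5 (w=1); MST = {4-5(w=1)}
step 2: add edge 0-5 (w=2); MST = {0-5(w=2) 4-5(w=1)}
step 3: add edge 1-2 (w=5); MST = {0-5(w=2) 1-2(w=5) 4-5(w=1)}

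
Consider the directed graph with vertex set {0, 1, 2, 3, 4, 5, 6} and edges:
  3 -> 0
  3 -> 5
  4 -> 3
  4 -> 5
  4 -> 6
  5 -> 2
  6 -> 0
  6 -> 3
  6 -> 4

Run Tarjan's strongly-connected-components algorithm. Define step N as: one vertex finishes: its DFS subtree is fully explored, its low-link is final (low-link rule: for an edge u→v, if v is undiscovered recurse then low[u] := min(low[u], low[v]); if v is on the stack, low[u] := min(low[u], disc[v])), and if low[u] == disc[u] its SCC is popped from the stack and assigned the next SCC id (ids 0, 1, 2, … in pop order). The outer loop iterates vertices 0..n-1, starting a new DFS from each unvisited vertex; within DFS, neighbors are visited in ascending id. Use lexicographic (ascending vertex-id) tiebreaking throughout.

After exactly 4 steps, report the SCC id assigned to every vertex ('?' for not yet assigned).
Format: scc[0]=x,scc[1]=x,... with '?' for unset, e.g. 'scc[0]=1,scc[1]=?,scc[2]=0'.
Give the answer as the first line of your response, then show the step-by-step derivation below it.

scc[0]=0,scc[1]=1,scc[2]=2,scc[3]=?,scc[4]=?,scc[5]=3,scc[6]=?

step 1: low=(low[0]=0,low[1]=?,low[2]=?,low[3]=?,low[4]=?,low[5]=?,low[6]=?); scc=(scc[0]=0,scc[1]=?,scc[2]=?,scc[3]=?,scc[4]=?,scc[5]=?,scc[6]=?)
step 2: low=(low[0]=0,low[1]=1,low[2]=?,low[3]=?,low[4]=?,low[5]=?,low[6]=?); scc=(scc[0]=0,scc[1]=1,scc[2]=?,scc[3]=?,scc[4]=?,scc[5]=?,scc[6]=?)
step 3: low=(low[0]=0,low[1]=1,low[2]=2,low[3]=?,low[4]=?,low[5]=?,low[6]=?); scc=(scc[0]=0,scc[1]=1,scc[2]=2,scc[3]=?,scc[4]=?,scc[5]=?,scc[6]=?)
step 4: low=(low[0]=0,low[1]=1,low[2]=2,low[3]=3,low[4]=?,low[5]=4,low[6]=?); scc=(scc[0]=0,scc[1]=1,scc[2]=2,scc[3]=?,scc[4]=?,scc[5]=3,scc[6]=?)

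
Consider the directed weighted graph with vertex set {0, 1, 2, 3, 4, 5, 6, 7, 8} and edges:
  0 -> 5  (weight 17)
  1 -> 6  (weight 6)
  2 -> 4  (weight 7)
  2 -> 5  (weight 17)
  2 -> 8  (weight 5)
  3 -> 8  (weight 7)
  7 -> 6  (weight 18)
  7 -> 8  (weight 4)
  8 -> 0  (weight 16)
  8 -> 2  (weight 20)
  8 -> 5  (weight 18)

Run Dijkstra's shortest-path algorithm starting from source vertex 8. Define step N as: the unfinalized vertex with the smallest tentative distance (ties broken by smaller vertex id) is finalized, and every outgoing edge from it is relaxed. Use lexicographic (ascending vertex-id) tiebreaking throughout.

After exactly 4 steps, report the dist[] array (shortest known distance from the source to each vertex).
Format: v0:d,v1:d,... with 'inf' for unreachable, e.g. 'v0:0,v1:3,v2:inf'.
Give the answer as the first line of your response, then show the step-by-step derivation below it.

v0:16,v1:inf,v2:20,v3:inf,v4:27,v5:18,v6:inf,v7:inf,v8:0

step 1: dist = v0:16,v1:inf,v2:20,v3:inf,v4:inf,v5:18,v6:inf,v7:inf,v8:0
step 2: dist = v0:16,v1:inf,v2:20,v3:inf,v4:inf,v5:18,v6:inf,v7:inf,v8:0
step 3: dist = v0:16,v1:inf,v2:20,v3:inf,v4:inf,v5:18,v6:inf,v7:inf,v8:0
step 4: dist = v0:16,v1:inf,v2:20,v3:inf,v4:27,v5:18,v6:inf,v7:inf,v8:0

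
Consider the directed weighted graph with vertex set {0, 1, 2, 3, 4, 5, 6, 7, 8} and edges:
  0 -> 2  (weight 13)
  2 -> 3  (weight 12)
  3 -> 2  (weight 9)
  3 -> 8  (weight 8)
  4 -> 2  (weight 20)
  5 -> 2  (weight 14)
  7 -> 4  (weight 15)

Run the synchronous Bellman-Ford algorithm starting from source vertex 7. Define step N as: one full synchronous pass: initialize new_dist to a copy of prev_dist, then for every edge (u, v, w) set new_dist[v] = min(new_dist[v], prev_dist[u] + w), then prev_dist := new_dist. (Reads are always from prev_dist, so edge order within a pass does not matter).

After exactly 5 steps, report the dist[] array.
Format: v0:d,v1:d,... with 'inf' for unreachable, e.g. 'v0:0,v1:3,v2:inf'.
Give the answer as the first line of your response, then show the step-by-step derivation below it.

v0:inf,v1:inf,v2:35,v3:47,v4:15,v5:inf,v6:inf,v7:0,v8:55

step 1: dist = v0:inf,v1:inf,v2:inf,v3:inf,v4:15,v5:inf,v6:inf,v7:0,v8:inf
step 2: dist = v0:inf,v1:inf,v2:35,v3:inf,v4:15,v5:inf,v6:inf,v7:0,v8:inf
step 3: dist = v0:inf,v1:inf,v2:35,v3:47,v4:15,v5:inf,v6:inf,v7:0,v8:inf
step 4: dist = v0:inf,v1:inf,v2:35,v3:47,v4:15,v5:inf,v6:inf,v7:0,v8:55
step 5: dist = v0:inf,v1:inf,v2:35,v3:47,v4:15,v5:inf,v6:inf,v7:0,v8:55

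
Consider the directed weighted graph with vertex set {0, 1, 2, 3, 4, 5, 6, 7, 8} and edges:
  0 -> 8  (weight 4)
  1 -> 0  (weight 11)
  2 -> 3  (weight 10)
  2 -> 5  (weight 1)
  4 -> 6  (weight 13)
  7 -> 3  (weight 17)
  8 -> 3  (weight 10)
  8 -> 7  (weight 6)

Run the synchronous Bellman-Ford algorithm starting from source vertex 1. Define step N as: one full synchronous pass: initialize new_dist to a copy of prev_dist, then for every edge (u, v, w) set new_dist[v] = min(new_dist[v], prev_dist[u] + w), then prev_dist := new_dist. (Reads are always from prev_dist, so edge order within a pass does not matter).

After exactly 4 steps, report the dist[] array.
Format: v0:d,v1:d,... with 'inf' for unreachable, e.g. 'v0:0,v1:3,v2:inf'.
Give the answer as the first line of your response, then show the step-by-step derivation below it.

v0:11,v1:0,v2:inf,v3:25,v4:inf,v5:inf,v6:inf,v7:21,v8:15

step 1: dist = v0:11,v1:0,v2:inf,v3:inf,v4:inf,v5:inf,v6:inf,v7:inf,v8:inf
step 2: dist = v0:11,v1:0,v2:inf,v3:inf,v4:inf,v5:inf,v6:inf,v7:inf,v8:15
step 3: dist = v0:11,v1:0,v2:inf,v3:25,v4:inf,v5:inf,v6:inf,v7:21,v8:15
step 4: dist = v0:11,v1:0,v2:inf,v3:25,v4:inf,v5:inf,v6:inf,v7:21,v8:15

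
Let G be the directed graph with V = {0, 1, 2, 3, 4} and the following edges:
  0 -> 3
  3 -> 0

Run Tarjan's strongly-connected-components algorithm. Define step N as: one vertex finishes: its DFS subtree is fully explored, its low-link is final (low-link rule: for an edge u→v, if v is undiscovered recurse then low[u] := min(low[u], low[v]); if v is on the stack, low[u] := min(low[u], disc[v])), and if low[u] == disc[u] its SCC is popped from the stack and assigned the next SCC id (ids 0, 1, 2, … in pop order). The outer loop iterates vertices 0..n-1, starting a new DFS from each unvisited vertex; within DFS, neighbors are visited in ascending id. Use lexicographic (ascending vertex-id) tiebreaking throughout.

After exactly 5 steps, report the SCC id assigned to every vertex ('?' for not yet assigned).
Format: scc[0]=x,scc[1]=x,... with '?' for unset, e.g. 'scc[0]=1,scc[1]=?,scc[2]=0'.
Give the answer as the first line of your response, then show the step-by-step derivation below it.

scc[0]=0,scc[1]=1,scc[2]=2,scc[3]=0,scc[4]=3

step 1: low=(low[0]=0,low[1]=?,low[2]=?,low[3]=0,low[4]=?); scc=(scc[0]=?,scc[1]=?,scc[2]=?,scc[3]=?,scc[4]=?)
step 2: low=(low[0]=0,low[1]=?,low[2]=?,low[3]=0,low[4]=?); scc=(scc[0]=0,scc[1]=?,scc[2]=?,scc[3]=0,scc[4]=?)
step 3: low=(low[0]=0,low[1]=2,low[2]=?,low[3]=0,low[4]=?); scc=(scc[0]=0,scc[1]=1,scc[2]=?,scc[3]=0,scc[4]=?)
step 4: low=(low[0]=0,low[1]=2,low[2]=3,low[3]=0,low[4]=?); scc=(scc[0]=0,scc[1]=1,scc[2]=2,scc[3]=0,scc[4]=?)
step 5: low=(low[0]=0,low[1]=2,low[2]=3,low[3]=0,low[4]=4); scc=(scc[0]=0,scc[1]=1,scc[2]=2,scc[3]=0,scc[4]=3)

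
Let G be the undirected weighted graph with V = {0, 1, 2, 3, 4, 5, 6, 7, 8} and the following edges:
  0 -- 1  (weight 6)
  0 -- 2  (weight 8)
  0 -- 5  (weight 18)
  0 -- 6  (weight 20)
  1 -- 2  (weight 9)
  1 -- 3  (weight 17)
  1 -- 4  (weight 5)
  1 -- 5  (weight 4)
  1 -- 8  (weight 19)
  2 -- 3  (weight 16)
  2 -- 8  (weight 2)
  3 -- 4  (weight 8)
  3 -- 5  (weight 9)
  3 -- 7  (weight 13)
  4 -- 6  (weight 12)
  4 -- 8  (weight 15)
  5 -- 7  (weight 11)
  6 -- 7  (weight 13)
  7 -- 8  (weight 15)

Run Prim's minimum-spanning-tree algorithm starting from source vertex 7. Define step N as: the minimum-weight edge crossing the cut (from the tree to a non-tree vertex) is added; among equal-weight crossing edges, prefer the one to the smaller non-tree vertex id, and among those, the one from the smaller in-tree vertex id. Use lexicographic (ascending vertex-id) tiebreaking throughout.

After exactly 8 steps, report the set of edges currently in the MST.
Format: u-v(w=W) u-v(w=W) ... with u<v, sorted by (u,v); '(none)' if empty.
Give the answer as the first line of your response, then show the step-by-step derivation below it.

0-1(w=6) 0-2(w=8) 1-4(w=5) 1-5(w=4) 2-8(w=2) 3-4(w=8) 4-6(w=12) 5-7(w=11)

step 1: add edge 5-7 (w=11); MST = {5-7(w=11)}
step 2: add edge 1-5 (w=4); MST = {1-5(w=4) 5-7(w=11)}
step 3: add edge 1-4 (w=5); MST = {1-4(w=5) 1-5(w=4) 5-7(w=11)}
step 4: add edge 0-1 (w=6); MST = {0-1(w=6) 1-4(w=5) 1-5(w=4) 5-7(w=11)}
step 5: add edge 0-2 (w=8); MST = {0-1(w=6) 0-2(w=8) 1-4(w=5) 1-5(w=4) 5-7(w=11)}
step 6: add edge 2-8 (w=2); MST = {0-1(w=6) 0-2(w=8) 1-4(w=5) 1-5(w=4) 2-8(w=2) 5-7(w=11)}
step 7: add edge 3-4 (w=8); MST = {0-1(w=6) 0-2(w=8) 1-4(w=5) 1-5(w=4) 2-8(w=2) 3-4(w=8) 5-7(w=11)}
step 8: add edge 4-6 (w=12); MST = {0-1(w=6) 0-2(w=8) 1-4(w=5) 1-5(w=4) 2-8(w=2) 3-4(w=8) 4-6(w=12) 5-7(w=11)}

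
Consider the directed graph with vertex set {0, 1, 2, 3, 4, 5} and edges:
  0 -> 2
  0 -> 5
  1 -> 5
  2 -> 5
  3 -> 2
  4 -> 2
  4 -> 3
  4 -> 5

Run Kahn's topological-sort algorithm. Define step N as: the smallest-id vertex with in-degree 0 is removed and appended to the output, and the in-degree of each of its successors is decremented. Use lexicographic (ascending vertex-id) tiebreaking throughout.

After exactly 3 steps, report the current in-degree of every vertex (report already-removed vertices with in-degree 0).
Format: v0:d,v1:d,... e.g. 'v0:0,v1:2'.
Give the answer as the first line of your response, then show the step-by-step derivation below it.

v0:0,v1:0,v2:1,v3:0,v4:0,v5:1

step 1: output 0; order=[0]; indeg=(0,0,2,1,0,3)
step 2: output 1; order=[0,1]; indeg=(0,0,2,1,0,2)
step 3: output 4; order=[0,1,4]; indeg=(0,0,1,0,0,1)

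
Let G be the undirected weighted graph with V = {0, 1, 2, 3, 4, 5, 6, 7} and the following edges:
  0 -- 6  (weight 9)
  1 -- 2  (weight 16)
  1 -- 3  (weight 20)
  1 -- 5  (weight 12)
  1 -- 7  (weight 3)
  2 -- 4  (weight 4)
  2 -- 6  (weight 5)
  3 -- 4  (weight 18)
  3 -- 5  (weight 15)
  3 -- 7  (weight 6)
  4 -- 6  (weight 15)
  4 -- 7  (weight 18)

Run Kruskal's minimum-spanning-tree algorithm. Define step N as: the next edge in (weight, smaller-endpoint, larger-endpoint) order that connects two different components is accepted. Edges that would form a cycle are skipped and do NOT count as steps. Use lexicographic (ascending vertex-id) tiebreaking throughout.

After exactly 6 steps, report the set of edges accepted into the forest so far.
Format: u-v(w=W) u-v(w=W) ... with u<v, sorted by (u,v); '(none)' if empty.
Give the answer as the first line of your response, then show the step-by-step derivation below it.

0-6(w=9) 1-5(w=12) 1-7(w=3) 2-4(w=4) 2-6(w=5) 3-7(w=6)

step 1: add edge 1-7 (w=3); MST = {1-7(w=3)}
step 2: add edge 2-4 (w=4); MST = {1-7(w=3) 2-4(w=4)}
step 3: add edge 2-6 (w=5); MST = {1-7(w=3) 2-4(w=4) 2-6(w=5)}
step 4: add edge 3-7 (w=6); MST = {1-7(w=3) 2-4(w=4) 2-6(w=5) 3-7(w=6)}
step 5: add edge 0-6 (w=9); MST = {0-6(w=9) 1-7(w=3) 2-4(w=4) 2-6(w=5) 3-7(w=6)}
step 6: add edge 1-5 (w=12); MST = {0-6(w=9) 1-5(w=12) 1-7(w=3) 2-4(w=4) 2-6(w=5) 3-7(w=6)}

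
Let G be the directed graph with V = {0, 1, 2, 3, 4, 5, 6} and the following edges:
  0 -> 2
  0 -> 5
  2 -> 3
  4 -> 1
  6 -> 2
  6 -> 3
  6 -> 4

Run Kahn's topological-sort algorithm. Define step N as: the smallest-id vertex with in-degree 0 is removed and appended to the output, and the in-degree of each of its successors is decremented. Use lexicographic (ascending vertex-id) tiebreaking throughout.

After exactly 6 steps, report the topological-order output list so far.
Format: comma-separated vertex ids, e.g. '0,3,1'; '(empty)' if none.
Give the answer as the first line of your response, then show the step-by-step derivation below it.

0,5,6,2,3,4

step 1: output 0; order=[0]; indeg=(0,1,1,2,1,0,0)
step 2: output 5; order=[0,5]; indeg=(0,1,1,2,1,0,0)
step 3: output 6; order=[0,5,6]; indeg=(0,1,0,1,0,0,0)
step 4: output 2; order=[0,5,6,2]; indeg=(0,1,0,0,0,0,0)
step 5: output 3; order=[0,5,6,2,3]; indeg=(0,1,0,0,0,0,0)
step 6: output 4; order=[0,5,6,2,3,4]; indeg=(0,0,0,0,0,0,0)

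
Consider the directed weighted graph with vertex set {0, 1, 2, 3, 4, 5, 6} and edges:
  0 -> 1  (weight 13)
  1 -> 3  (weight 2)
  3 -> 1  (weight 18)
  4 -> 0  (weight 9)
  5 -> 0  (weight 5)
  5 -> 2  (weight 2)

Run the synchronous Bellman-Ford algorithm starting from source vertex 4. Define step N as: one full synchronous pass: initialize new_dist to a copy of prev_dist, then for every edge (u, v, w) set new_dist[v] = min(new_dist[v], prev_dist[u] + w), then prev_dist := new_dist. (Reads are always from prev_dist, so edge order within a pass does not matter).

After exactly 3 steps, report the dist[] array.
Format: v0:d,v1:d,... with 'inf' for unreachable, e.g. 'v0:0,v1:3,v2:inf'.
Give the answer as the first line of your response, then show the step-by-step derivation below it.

v0:9,v1:22,v2:inf,v3:24,v4:0,v5:inf,v6:inf

step 1: dist = v0:9,v1:inf,v2:inf,v3:inf,v4:0,v5:inf,v6:inf
step 2: dist = v0:9,v1:22,v2:inf,v3:inf,v4:0,v5:inf,v6:inf
step 3: dist = v0:9,v1:22,v2:inf,v3:24,v4:0,v5:inf,v6:inf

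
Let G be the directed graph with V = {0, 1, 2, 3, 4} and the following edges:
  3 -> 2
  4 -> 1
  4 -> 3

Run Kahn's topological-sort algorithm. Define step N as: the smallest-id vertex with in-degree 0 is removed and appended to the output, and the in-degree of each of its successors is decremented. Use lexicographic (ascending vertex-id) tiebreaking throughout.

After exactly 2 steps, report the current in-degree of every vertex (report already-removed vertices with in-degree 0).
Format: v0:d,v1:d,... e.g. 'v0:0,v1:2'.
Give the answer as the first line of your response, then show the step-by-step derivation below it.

v0:0,v1:0,v2:1,v3:0,v4:0

step 1: output 0; order=[0]; indeg=(0,1,1,1,0)
step 2: output 4; order=[0,4]; indeg=(0,0,1,0,0)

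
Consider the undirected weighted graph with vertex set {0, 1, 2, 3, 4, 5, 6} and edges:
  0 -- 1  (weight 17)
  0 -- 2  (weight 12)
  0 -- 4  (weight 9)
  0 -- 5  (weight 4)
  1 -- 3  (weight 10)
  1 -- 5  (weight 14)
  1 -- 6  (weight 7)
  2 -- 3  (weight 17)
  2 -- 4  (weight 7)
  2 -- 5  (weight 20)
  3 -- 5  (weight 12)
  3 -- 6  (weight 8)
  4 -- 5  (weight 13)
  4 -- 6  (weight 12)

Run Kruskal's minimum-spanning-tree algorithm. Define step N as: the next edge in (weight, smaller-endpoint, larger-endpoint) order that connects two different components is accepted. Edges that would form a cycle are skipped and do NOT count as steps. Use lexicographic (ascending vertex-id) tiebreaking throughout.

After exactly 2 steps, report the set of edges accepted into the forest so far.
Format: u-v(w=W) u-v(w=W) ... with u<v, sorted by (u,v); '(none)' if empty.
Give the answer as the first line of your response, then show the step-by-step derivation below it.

0-5(w=4) 1-6(w=7)

step 1: add edge 0-5 (w=4); MST = {0-5(w=4)}
step 2: add edge 1-6 (w=7); MST = {0-5(w=4) 1-6(w=7)}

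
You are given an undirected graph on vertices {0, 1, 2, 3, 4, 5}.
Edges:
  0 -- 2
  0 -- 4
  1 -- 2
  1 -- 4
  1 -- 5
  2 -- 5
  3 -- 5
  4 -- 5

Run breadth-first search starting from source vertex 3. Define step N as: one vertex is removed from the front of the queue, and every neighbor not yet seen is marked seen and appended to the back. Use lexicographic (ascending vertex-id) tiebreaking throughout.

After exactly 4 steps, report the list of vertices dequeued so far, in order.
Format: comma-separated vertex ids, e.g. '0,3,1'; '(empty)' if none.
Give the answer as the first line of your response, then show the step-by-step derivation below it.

3,5,1,2

step 1: dequeue 3; queue=[5]; order=3
step 2: dequeue 5; queue=[1,2,4]; order=3,5
step 3: dequeue 1; queue=[2,4]; order=3,5,1
step 4: dequeue 2; queue=[4,0]; order=3,5,1,2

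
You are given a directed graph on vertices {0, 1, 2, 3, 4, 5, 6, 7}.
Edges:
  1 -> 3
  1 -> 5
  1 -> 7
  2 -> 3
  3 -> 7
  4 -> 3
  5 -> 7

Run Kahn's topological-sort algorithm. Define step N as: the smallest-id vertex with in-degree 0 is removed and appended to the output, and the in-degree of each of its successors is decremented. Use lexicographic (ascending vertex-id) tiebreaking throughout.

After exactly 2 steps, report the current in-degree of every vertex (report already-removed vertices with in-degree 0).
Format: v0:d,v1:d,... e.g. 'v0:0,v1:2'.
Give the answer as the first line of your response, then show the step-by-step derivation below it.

v0:0,v1:0,v2:0,v3:2,v4:0,v5:0,v6:0,v7:2

step 1: output 0; order=[0]; indeg=(0,0,0,3,0,1,0,3)
step 2: output 1; order=[0,1]; indeg=(0,0,0,2,0,0,0,2)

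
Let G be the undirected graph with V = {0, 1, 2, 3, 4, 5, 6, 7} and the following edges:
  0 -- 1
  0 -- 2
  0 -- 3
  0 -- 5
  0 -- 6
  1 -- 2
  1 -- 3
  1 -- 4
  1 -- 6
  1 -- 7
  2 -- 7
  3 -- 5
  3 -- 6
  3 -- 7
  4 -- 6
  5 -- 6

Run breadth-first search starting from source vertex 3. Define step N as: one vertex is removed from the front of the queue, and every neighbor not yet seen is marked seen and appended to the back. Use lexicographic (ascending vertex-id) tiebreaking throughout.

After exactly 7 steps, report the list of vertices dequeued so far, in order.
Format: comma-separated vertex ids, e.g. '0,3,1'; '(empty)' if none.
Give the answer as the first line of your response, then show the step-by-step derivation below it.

3,0,1,5,6,7,2

step 1: dequeue 3; queue=[0,1,5,6,7]; order=3
step 2: dequeue 0; queue=[1,5,6,7,2]; order=3,0
step 3: dequeue 1; queue=[5,6,7,2,4]; order=3,0,1
step 4: dequeue 5; queue=[6,7,2,4]; order=3,0,1,5
step 5: dequeue 6; queue=[7,2,4]; order=3,0,1,5,6
step 6: dequeue 7; queue=[2,4]; order=3,0,1,5,6,7
step 7: dequeue 2; queue=[4]; order=3,0,1,5,6,7,2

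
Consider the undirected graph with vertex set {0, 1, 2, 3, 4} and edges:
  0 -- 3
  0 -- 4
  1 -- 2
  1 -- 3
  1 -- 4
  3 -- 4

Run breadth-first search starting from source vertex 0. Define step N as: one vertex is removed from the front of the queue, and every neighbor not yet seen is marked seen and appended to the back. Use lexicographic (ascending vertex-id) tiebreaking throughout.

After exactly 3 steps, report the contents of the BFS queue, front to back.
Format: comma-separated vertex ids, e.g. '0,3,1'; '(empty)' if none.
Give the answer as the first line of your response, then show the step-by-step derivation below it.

1

step 1: dequeue 0; queue=[3,4]; order=0
step 2: dequeue 3; queue=[4,1]; order=0,3
step 3: dequeue 4; queue=[1]; order=0,3,4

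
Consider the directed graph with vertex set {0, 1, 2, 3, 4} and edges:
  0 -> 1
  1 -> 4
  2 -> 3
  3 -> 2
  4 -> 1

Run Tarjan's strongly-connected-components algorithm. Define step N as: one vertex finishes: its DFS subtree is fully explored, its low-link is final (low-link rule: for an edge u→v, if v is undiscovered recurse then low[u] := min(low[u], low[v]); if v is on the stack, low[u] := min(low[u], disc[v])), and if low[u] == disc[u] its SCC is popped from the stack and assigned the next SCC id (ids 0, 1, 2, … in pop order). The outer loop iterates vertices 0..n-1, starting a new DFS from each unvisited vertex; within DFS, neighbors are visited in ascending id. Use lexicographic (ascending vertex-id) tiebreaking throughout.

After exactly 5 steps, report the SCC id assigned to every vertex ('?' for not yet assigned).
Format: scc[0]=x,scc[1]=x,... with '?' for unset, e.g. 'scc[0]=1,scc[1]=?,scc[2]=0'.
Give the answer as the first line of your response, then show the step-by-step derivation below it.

scc[0]=1,scc[1]=0,scc[2]=2,scc[3]=2,scc[4]=0

step 1: low=(low[0]=0,low[1]=1,low[2]=?,low[3]=?,low[4]=1); scc=(scc[0]=?,scc[1]=?,scc[2]=?,scc[3]=?,scc[4]=?)
step 2: low=(low[0]=0,low[1]=1,low[2]=?,low[3]=?,low[4]=1); scc=(scc[0]=?,scc[1]=0,scc[2]=?,scc[3]=?,scc[4]=0)
step 3: low=(low[0]=0,low[1]=1,low[2]=?,low[3]=?,low[4]=1); scc=(scc[0]=1,scc[1]=0,scc[2]=?,scc[3]=?,scc[4]=0)
step 4: low=(low[0]=0,low[1]=1,low[2]=3,low[3]=3,low[4]=1); scc=(scc[0]=1,scc[1]=0,scc[2]=?,scc[3]=?,scc[4]=0)
step 5: low=(low[0]=0,low[1]=1,low[2]=3,low[3]=3,low[4]=1); scc=(scc[0]=1,scc[1]=0,scc[2]=2,scc[3]=2,scc[4]=0)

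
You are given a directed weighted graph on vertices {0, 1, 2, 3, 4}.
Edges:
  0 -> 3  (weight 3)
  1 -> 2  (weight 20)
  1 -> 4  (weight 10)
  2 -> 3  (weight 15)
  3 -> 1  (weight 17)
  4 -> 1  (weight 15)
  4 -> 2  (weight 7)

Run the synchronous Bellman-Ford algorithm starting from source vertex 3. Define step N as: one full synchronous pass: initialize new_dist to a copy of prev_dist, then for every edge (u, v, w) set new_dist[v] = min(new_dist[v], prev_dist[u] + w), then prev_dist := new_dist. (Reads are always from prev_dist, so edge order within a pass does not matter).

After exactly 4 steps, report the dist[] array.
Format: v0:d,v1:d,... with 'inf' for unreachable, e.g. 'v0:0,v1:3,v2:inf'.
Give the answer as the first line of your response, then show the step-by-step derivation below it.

v0:inf,v1:17,v2:34,v3:0,v4:27

step 1: dist = v0:inf,v1:17,v2:inf,v3:0,v4:inf
step 2: dist = v0:inf,v1:17,v2:37,v3:0,v4:27
step 3: dist = v0:inf,v1:17,v2:34,v3:0,v4:27
step 4: dist = v0:inf,v1:17,v2:34,v3:0,v4:27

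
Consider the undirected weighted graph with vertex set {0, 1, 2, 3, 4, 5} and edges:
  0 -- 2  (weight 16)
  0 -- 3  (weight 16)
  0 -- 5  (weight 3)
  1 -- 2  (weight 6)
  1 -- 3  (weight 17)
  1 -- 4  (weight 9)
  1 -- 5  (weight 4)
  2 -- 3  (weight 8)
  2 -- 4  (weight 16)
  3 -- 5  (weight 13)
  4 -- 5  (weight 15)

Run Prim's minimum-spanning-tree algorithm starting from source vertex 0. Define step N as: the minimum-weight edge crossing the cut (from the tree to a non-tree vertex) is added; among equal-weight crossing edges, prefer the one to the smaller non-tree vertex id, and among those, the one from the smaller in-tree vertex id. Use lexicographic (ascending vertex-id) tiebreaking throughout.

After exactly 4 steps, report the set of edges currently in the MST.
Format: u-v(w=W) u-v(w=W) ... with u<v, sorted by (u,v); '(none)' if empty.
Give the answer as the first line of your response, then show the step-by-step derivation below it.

0-5(w=3) 1-2(w=6) 1-5(w=4) 2-3(w=8)

step 1: add edge 0-5 (w=3); MST = {0-5(w=3)}
step 2: add edge 1-5 (w=4); MST = {0-5(w=3) 1-5(w=4)}
step 3: add edge 1-2 (w=6); MST = {0-5(w=3) 1-2(w=6) 1-5(w=4)}
step 4: add edge 2-3 (w=8); MST = {0-5(w=3) 1-2(w=6) 1-5(w=4) 2-3(w=8)}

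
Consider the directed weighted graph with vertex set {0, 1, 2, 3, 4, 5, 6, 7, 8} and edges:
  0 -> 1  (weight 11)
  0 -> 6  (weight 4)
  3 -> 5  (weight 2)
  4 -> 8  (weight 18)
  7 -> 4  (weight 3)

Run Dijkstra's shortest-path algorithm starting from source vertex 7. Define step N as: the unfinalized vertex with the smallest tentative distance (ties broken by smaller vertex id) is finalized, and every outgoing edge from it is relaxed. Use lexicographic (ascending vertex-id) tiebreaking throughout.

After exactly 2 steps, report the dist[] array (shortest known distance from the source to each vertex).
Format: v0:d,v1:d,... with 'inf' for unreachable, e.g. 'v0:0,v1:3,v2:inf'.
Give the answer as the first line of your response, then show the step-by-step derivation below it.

v0:inf,v1:inf,v2:inf,v3:inf,v4:3,v5:inf,v6:inf,v7:0,v8:21

step 1: dist = v0:inf,v1:inf,v2:inf,v3:inf,v4:3,v5:inf,v6:inf,v7:0,v8:inf
step 2: dist = v0:inf,v1:inf,v2:inf,v3:inf,v4:3,v5:inf,v6:inf,v7:0,v8:21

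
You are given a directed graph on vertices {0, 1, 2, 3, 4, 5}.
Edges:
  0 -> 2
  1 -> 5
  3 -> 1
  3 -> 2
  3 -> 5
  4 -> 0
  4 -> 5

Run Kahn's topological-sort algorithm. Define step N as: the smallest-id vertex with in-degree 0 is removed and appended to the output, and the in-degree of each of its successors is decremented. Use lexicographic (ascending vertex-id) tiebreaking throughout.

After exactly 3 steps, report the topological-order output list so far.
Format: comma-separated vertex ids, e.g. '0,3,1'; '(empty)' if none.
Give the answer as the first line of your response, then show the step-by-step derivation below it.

3,1,4

step 1: output 3; order=[3]; indeg=(1,0,1,0,0,2)
step 2: output 1; order=[3,1]; indeg=(1,0,1,0,0,1)
step 3: output 4; order=[3,1,4]; indeg=(0,0,1,0,0,0)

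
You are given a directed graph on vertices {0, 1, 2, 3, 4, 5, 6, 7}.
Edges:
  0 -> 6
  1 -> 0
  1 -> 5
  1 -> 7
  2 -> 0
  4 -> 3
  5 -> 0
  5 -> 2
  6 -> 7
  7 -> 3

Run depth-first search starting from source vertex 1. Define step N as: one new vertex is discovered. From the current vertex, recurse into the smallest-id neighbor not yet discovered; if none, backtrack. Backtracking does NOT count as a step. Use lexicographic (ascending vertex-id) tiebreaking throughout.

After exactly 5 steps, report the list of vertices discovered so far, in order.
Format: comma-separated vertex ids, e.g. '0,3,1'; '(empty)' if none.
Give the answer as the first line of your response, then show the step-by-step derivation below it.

1,0,6,7,3

step 1: discover 1; path=1; order=1
step 2: discover 0; path=1>0; order=1,0
step 3: discover 6; path=1>0>6; order=1,0,6
step 4: discover 7; path=1>0>6>7; order=1,0,6,7
step 5: discover 3; path=1>0>6>7>3; order=1,0,6,7,3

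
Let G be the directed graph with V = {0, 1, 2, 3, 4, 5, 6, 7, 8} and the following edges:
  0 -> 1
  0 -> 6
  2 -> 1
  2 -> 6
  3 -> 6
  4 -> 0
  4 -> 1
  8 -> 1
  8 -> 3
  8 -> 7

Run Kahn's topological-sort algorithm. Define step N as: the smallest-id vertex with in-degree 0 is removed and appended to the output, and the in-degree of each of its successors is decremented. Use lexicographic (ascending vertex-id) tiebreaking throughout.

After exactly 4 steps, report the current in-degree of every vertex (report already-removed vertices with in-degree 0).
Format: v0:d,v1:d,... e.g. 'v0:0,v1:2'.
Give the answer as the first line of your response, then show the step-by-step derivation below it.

v0:0,v1:1,v2:0,v3:1,v4:0,v5:0,v6:1,v7:1,v8:0

step 1: output 2; order=[2]; indeg=(1,3,0,1,0,0,2,1,0)
step 2: output 4; order=[2,4]; indeg=(0,2,0,1,0,0,2,1,0)
step 3: output 0; order=[2,4,0]; indeg=(0,1,0,1,0,0,1,1,0)
step 4: output 5; order=[2,4,0,5]; indeg=(0,1,0,1,0,0,1,1,0)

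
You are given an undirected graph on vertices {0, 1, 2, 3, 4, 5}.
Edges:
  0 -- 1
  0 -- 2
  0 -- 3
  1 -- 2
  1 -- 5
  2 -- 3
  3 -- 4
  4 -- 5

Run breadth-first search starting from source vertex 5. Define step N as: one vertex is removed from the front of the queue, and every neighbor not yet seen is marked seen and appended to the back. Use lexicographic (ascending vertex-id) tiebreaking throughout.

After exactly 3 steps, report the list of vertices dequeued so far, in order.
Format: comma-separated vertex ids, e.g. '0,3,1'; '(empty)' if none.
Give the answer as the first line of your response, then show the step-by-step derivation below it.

5,1,4

step 1: dequeue 5; queue=[1,4]; order=5
step 2: dequeue 1; queue=[4,0,2]; order=5,1
step 3: dequeue 4; queue=[0,2,3]; order=5,1,4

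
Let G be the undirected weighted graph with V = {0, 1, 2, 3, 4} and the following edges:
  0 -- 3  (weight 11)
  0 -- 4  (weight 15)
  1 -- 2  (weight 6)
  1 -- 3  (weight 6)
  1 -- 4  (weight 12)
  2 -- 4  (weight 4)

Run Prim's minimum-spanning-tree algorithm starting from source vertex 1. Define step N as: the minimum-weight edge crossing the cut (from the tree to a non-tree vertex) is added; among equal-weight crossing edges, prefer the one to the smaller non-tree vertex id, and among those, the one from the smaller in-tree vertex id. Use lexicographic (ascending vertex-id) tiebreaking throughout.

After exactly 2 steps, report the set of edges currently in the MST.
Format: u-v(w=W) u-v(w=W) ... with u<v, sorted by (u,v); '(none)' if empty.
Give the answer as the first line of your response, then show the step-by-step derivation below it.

1-2(w=6) 2-4(w=4)

step 1: add edge 1-2 (w=6); MST = {1-2(w=6)}
step 2: add edge 2-4 (w=4); MST = {1-2(w=6) 2-4(w=4)}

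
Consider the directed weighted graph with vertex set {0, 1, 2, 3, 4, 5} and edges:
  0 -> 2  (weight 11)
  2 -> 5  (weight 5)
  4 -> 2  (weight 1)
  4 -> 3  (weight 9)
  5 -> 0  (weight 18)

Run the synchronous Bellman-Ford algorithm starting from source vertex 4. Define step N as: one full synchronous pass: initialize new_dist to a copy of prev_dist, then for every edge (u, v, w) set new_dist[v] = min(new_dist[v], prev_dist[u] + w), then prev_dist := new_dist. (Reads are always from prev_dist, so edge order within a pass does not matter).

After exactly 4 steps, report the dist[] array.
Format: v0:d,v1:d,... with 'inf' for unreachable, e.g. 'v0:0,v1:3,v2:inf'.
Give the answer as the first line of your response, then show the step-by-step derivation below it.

v0:24,v1:inf,v2:1,v3:9,v4:0,v5:6

step 1: dist = v0:inf,v1:inf,v2:1,v3:9,v4:0,v5:inf
step 2: dist = v0:inf,v1:inf,v2:1,v3:9,v4:0,v5:6
step 3: dist = v0:24,v1:inf,v2:1,v3:9,v4:0,v5:6
step 4: dist = v0:24,v1:inf,v2:1,v3:9,v4:0,v5:6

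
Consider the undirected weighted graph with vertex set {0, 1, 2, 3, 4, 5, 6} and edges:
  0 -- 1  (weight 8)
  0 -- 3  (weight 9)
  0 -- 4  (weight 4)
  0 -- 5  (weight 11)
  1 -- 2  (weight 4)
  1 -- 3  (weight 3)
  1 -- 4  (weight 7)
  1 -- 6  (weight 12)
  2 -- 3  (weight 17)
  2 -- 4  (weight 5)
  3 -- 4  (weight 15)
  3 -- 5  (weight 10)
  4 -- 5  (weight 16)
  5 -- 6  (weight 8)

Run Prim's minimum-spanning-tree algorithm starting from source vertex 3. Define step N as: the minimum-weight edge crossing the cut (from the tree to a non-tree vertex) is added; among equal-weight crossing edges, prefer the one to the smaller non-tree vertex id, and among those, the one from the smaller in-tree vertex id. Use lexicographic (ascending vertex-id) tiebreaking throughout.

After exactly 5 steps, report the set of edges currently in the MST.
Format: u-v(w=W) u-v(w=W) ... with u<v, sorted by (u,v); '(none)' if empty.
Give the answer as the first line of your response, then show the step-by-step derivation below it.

0-4(w=4) 1-2(w=4) 1-3(w=3) 2-4(w=5) 3-5(w=10)

step 1: add edge 1-3 (w=3); MST = {1-3(w=3)}
step 2: add edge 1-2 (w=4); MST = {1-2(w=4) 1-3(w=3)}
step 3: add edge 2-4 (w=5); MST = {1-2(w=4) 1-3(w=3) 2-4(w=5)}
step 4: add edge 0-4 (w=4); MST = {0-4(w=4) 1-2(w=4) 1-3(w=3) 2-4(w=5)}
step 5: add edge 3-5 (w=10); MST = {0-4(w=4) 1-2(w=4) 1-3(w=3) 2-4(w=5) 3-5(w=10)}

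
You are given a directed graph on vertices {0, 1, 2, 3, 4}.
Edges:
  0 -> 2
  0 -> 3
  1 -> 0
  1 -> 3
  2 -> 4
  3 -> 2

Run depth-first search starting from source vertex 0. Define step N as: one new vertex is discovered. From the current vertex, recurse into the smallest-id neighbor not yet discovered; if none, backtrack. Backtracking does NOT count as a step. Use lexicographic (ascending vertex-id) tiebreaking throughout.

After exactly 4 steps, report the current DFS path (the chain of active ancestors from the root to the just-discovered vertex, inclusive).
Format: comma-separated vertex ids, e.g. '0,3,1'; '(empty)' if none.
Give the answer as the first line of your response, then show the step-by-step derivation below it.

0,3

step 1: discover 0; path=0; order=0
step 2: discover 2; path=0>2; order=0,2
step 3: discover 4; path=0>2>4; order=0,2,4
step 4: discover 3; path=0>3; order=0,2,4,3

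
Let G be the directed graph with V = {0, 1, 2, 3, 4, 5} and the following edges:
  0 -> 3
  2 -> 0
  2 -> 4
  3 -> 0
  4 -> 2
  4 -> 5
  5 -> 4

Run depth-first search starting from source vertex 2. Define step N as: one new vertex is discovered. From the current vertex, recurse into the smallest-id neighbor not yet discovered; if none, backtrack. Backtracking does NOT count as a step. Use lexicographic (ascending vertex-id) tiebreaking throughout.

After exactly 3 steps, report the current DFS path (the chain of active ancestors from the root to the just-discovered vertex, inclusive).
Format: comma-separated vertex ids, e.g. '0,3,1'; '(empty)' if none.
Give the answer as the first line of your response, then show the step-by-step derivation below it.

2,0,3

step 1: discover 2; path=2; order=2
step 2: discover 0; path=2>0; order=2,0
step 3: discover 3; path=2>0>3; order=2,0,3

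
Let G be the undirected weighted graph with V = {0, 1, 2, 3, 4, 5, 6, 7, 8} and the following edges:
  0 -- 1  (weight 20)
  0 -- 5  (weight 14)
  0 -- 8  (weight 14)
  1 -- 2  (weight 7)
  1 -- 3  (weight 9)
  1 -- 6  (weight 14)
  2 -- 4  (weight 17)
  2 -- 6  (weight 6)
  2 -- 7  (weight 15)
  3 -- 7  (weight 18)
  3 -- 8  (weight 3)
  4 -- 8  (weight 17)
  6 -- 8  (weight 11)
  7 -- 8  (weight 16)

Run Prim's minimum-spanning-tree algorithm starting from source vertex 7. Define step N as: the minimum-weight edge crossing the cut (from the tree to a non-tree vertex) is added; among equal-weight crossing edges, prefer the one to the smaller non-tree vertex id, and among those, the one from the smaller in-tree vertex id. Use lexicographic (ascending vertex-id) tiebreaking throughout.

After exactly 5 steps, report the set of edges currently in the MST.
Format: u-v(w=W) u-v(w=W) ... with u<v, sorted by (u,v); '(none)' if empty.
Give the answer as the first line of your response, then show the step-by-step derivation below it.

1-2(w=7) 1-3(w=9) 2-6(w=6) 2-7(w=15) 3-8(w=3)

step 1: add edge 2-7 (w=15); MST = {2-7(w=15)}
step 2: add edge 2-6 (w=6); MST = {2-6(w=6) 2-7(w=15)}
step 3: add edge 1-2 (w=7); MST = {1-2(w=7) 2-6(w=6) 2-7(w=15)}
step 4: add edge 1-3 (w=9); MST = {1-2(w=7) 1-3(w=9) 2-6(w=6) 2-7(w=15)}
step 5: add edge 3-8 (w=3); MST = {1-2(w=7) 1-3(w=9) 2-6(w=6) 2-7(w=15) 3-8(w=3)}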